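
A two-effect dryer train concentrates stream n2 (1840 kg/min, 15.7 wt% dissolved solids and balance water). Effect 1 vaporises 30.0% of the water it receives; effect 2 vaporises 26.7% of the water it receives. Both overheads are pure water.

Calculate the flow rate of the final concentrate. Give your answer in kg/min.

1085 kg/min

water in feed = 1840×0.843 = 1551.1 kg/min.
After stage 1: water left = (1−0.300)×1551.1 = 1085.8; stream total = 1374.7 kg/min.
After stage 2: water left = (1−0.267)×1085.8 = 795.88; final concentrate = 1084.8 kg/min.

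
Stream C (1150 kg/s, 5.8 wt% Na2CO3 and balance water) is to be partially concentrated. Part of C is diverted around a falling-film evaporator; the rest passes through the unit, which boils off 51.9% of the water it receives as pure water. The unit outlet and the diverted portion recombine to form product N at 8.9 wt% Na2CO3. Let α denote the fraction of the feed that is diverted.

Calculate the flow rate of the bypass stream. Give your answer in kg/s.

330.7 kg/s

All 1150×0.058 = 66.7 kg/s of Na2CO3 reaches N, so N = 66.7/0.089 = 749.44 kg/s and vapour = 400.56 kg/s.
The evaporator receives (1−α)·1150 of feed at 0.942 water and removes 0.519 of that water:
0.519×0.942×(1−α)×1150 = 400.56
(1−α) = 400.56/562.23 = 0.7124;  α = 0.2876.
Bypass flow = 0.2876×1150 = 330.68 kg/s.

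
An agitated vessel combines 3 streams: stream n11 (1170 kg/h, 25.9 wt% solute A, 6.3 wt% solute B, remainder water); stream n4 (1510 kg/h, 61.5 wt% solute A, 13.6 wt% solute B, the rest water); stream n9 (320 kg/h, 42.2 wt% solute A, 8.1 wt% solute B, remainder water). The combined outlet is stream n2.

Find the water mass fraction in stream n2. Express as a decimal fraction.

0.4428

Total flow out = 1170 + 1510 + 320 = 3000 kg/h.
water in = 1170×0.678 + 1510×0.249 + 320×0.497 = 1328.3 kg/h.
water mass fraction in n2 = 1328.3/3000 = 0.4428.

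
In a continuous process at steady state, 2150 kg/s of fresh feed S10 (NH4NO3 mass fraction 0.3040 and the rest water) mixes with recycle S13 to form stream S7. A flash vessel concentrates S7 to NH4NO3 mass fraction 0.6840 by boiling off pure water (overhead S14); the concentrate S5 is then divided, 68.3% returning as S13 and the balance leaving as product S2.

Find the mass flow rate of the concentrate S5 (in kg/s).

Overall NH4NO3 balance (none leaves overhead): NH4NO3 in fresh feed = NH4NO3 in product, i.e. 2150×0.304 = (1−0.683)·S5·0.684.
S5 = 653.6/(0.684×0.317) = 3014.4 kg/s.

3014 kg/s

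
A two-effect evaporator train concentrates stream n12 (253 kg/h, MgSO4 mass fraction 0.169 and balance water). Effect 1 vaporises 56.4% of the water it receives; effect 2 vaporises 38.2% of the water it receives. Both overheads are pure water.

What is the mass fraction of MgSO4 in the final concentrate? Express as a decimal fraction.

water in feed = 253×0.831 = 210.24 kg/h.
After stage 1: water left = (1−0.564)×210.24 = 91.666; stream total = 134.42 kg/h.
After stage 2: water left = (1−0.382)×91.666 = 56.65; final concentrate = 99.407 kg/h.
MgSO4 fraction = 42.757/99.407 = 0.430.

0.430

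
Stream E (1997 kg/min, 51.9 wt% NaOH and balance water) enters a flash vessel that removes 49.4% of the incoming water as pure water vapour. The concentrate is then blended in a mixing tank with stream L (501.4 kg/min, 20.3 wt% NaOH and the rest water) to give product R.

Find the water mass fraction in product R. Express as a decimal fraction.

Vapour removed = 0.494×0.481×1997 = 474.52 kg/min; concentrate = 1522.5 kg/min.
water reaching the mixer = 486.04 (from concentrate) + 501.4×0.797 = 885.66 kg/min.
Product flow = 1522.5 + 501.4 = 2023.9 kg/min; water fraction = 0.438.

0.438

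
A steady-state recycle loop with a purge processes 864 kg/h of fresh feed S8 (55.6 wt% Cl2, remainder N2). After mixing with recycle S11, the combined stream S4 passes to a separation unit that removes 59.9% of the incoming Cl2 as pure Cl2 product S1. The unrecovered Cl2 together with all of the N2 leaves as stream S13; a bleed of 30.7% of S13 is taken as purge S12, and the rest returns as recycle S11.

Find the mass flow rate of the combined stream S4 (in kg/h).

N2 enters only via S8 and leaves only via the purge: 864×0.444 = 0.307×(N2 in S13), and the separation unit passes all N2, so N2 in S4 = N2 in S13 = 1249.6 kg/h.
Cl2 in S4: m_A = 864×0.556 + (1−0.307)·(1−0.599)·m_A, so m_A = 480.38/0.7221 = 665.25 kg/h.
S4 = 665.25 + 1249.6 = 1914.8 kg/h.

1915 kg/h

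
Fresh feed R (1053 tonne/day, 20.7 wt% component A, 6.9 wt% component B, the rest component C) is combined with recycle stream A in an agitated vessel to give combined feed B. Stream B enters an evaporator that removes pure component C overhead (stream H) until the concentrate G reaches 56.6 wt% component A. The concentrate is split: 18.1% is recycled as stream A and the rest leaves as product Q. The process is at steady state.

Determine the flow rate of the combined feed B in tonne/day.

Overall component A balance (none leaves overhead): component A in fresh feed = component A in product, i.e. 1053×0.207 = (1−0.181)·G·0.566.
G = 217.97/(0.566×0.819) = 470.22 tonne/day.
Recycle A = 0.181×470.22 = 85.109 tonne/day.
Combined feed B = 1053 + 85.109 = 1138.1 tonne/day.

1138 tonne/day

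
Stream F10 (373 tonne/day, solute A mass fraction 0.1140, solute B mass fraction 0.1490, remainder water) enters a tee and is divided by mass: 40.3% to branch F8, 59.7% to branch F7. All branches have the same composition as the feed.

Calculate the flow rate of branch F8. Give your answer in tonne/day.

Branch F8 flow = 0.403×373 = 150.32 tonne/day.

150.3 tonne/day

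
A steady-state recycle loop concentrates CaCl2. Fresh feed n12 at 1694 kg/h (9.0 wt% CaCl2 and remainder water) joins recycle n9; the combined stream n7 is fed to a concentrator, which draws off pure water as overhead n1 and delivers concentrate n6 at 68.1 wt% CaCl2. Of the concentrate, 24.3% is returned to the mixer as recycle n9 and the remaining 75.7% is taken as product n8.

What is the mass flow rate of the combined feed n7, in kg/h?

Overall CaCl2 balance (none leaves overhead): CaCl2 in fresh feed = CaCl2 in product, i.e. 1694×0.090 = (1−0.243)·n6·0.681.
n6 = 152.46/(0.681×0.757) = 295.74 kg/h.
Recycle n9 = 0.243×295.74 = 71.865 kg/h.
Combined feed n7 = 1694 + 71.865 = 1765.9 kg/h.

1766 kg/h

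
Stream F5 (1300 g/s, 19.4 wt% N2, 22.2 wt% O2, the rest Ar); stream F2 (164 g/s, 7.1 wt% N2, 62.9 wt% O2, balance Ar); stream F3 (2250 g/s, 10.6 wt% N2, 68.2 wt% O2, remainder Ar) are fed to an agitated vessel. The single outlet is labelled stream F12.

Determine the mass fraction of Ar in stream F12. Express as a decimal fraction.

Total flow out = 1300 + 164 + 2250 = 3714 g/s.
Ar in = 1300×0.584 + 164×0.300 + 2250×0.212 = 1285.4 g/s.
Ar mass fraction in F12 = 1285.4/3714 = 0.346.

0.346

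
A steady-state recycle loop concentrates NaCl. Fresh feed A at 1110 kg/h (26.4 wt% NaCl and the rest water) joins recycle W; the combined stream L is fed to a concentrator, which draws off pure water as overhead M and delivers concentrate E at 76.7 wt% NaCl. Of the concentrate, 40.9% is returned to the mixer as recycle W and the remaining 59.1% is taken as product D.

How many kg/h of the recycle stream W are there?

264.4 kg/h

Overall NaCl balance (none leaves overhead): NaCl in fresh feed = NaCl in product, i.e. 1110×0.264 = (1−0.409)·E·0.767.
E = 293.04/(0.767×0.591) = 646.46 kg/h.
Recycle W = 0.409×646.46 = 264.4 kg/h.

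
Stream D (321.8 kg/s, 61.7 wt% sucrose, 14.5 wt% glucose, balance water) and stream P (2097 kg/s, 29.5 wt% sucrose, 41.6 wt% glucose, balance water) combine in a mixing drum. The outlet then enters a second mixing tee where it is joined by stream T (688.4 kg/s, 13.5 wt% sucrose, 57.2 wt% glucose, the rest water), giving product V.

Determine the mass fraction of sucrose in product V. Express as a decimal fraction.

0.2929

Overall, product flow = 3107.2 kg/s.
sucrose in = 321.8×0.617 + 2097×0.295 + 688.4×0.135 = 910.1 kg/s.
sucrose fraction in V = 0.2929.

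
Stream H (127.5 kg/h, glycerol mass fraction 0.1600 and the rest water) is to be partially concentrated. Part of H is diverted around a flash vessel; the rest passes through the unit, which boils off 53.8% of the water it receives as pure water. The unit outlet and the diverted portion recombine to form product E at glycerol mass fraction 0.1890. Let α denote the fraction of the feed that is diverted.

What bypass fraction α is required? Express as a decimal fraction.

0.660

All 127.5×0.160 = 20.4 kg/h of glycerol reaches E, so E = 20.4/0.189 = 107.94 kg/h and vapour = 19.563 kg/h.
The evaporator receives (1−α)·127.5 of feed at 0.840 water and removes 0.538 of that water:
0.538×0.840×(1−α)×127.5 = 19.563
(1−α) = 19.563/57.62 = 0.3395;  α = 0.6605.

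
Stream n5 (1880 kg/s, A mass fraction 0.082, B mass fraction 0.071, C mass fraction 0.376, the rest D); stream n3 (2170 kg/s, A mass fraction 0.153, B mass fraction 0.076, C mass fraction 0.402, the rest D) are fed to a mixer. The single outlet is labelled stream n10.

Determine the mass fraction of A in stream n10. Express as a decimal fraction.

0.120

Total flow out = 1880 + 2170 = 4050 kg/s.
A in = 1880×0.082 + 2170×0.153 = 486.17 kg/s.
A mass fraction in n10 = 486.17/4050 = 0.120.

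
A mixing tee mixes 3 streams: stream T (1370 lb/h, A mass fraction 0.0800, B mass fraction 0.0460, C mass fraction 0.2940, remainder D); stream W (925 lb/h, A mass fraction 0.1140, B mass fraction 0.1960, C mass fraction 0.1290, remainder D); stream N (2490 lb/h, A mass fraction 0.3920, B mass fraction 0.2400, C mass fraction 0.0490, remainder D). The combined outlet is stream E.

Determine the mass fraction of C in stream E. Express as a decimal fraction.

0.1346

Total flow out = 1370 + 925 + 2490 = 4785 lb/h.
C in = 1370×0.294 + 925×0.129 + 2490×0.049 = 644.12 lb/h.
C mass fraction in E = 644.12/4785 = 0.1346.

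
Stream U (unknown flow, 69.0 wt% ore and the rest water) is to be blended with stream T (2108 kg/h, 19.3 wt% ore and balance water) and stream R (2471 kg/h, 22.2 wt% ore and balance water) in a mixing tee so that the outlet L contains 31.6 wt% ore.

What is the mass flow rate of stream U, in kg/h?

1314 kg/h

Let U be the unknown flow. Total out = 4579 + U.
ore balance: 955.41 + 0.690·U = 0.316·(4579 + U)
(0.690 − 0.316)·U = 0.316×4579 − 955.41 = 491.56
U = 491.56 / 0.374 = 1314.3 kg/h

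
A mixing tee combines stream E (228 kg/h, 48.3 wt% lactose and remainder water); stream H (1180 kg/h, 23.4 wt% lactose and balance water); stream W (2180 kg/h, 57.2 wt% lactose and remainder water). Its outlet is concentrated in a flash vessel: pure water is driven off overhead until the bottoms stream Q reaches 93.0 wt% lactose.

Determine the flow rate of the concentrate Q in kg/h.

lactose entering = 228×0.483 + 1180×0.234 + 2180×0.572 = 1633.2 kg/h.
All lactose reports to Q, so Q = 1633.2/0.930 = 1756.1 kg/h.

1756 kg/h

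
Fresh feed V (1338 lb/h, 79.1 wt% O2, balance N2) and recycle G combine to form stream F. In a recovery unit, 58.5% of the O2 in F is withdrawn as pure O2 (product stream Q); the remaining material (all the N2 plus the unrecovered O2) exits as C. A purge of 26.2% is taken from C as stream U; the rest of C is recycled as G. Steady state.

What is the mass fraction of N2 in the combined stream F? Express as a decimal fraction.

0.412

N2 enters only via V and leaves only via the purge: 1338×0.209 = 0.262×(N2 in C), and the recovery unit passes all N2, so N2 in F = N2 in C = 1067.3 lb/h.
O2 in F: m_A = 1338×0.791 + (1−0.262)·(1−0.585)·m_A, so m_A = 1058.4/0.6937 = 1525.6 lb/h.
F = 1525.6 + 1067.3 = 2592.9 lb/h.
N2 fraction in F = 1067.3/2592.9 = 0.412.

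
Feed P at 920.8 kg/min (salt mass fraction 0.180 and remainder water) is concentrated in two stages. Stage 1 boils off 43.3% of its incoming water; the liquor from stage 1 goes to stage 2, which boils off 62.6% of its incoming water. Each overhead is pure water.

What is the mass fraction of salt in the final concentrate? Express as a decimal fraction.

water in feed = 920.8×0.820 = 755.06 kg/min.
After stage 1: water left = (1−0.433)×755.06 = 428.12; stream total = 593.86 kg/min.
After stage 2: water left = (1−0.626)×428.12 = 160.12; final concentrate = 325.86 kg/min.
salt fraction = 165.74/325.86 = 0.509.

0.509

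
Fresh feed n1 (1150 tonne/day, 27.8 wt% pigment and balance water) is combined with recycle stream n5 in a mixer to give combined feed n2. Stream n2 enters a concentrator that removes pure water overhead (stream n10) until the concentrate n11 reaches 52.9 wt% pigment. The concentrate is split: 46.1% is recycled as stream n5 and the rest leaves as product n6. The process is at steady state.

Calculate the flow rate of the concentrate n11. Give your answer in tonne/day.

Overall pigment balance (none leaves overhead): pigment in fresh feed = pigment in product, i.e. 1150×0.278 = (1−0.461)·n11·0.529.
n11 = 319.7/(0.529×0.539) = 1121.2 tonne/day.

1121 tonne/day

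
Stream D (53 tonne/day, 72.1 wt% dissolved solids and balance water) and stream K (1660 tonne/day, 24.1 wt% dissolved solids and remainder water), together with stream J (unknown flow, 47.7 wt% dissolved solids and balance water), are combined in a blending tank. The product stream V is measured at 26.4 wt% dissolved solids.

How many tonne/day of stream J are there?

65.54 tonne/day

Let J be the unknown flow. Total out = 1713 + J.
dissolved solids balance: 438.27 + 0.477·J = 0.264·(1713 + J)
(0.477 − 0.264)·J = 0.264×1713 − 438.27 = 13.959
J = 13.959 / 0.213 = 65.535 tonne/day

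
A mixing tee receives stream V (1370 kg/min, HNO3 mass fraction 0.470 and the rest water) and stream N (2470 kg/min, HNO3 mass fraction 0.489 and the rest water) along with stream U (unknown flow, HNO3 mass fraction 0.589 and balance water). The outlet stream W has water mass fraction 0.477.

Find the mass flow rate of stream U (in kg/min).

Let U be the unknown flow. Total out = 3840 + U.
water balance: 1988.3 + 0.411·U = 0.477·(3840 + U)
(0.411 − 0.477)·U = 0.477×3840 − 1988.3 = -156.59
U = -156.59 / -0.066 = 2372.6 kg/min

2373 kg/min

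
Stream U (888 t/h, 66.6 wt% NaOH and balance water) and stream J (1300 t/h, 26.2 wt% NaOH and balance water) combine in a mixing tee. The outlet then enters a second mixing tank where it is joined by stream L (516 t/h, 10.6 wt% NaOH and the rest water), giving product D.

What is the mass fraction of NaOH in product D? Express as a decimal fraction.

Overall, product flow = 2704 t/h.
NaOH in = 888×0.666 + 1300×0.262 + 516×0.106 = 986.7 t/h.
NaOH fraction in D = 0.365.

0.365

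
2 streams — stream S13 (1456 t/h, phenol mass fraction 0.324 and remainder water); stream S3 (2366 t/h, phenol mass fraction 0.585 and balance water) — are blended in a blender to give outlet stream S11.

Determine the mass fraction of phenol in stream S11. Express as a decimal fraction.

0.486

Total flow out = 1456 + 2366 = 3822 t/h.
phenol in = 1456×0.324 + 2366×0.585 = 1855.9 t/h.
phenol mass fraction in S11 = 1855.9/3822 = 0.486.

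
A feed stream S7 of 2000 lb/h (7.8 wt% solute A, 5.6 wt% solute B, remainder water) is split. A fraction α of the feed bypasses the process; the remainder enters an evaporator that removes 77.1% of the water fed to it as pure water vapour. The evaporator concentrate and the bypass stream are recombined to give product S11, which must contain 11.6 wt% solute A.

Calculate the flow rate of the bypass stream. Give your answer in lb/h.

All 2000×0.078 = 156 lb/h of solute A reaches S11, so S11 = 156/0.116 = 1344.8 lb/h and vapour = 655.17 lb/h.
The evaporator receives (1−α)·2000 of feed at 0.866 water and removes 0.771 of that water:
0.771×0.866×(1−α)×2000 = 655.17
(1−α) = 655.17/1335.4 = 0.4906;  α = 0.5094.
Bypass flow = 0.5094×2000 = 1018.7 lb/h.

1019 lb/h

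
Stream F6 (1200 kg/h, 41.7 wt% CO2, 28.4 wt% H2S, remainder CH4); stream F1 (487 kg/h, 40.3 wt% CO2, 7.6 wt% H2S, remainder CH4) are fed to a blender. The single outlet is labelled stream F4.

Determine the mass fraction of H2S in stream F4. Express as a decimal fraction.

0.2240

Total flow out = 1200 + 487 = 1687 kg/h.
H2S in = 1200×0.284 + 487×0.076 = 377.81 kg/h.
H2S mass fraction in F4 = 377.81/1687 = 0.2240.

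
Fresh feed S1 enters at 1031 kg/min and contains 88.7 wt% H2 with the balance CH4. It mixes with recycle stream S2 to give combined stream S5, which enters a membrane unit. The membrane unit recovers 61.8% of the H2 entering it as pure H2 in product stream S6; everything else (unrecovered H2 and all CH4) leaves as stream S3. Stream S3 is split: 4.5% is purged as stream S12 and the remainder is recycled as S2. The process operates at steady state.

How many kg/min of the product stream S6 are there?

H2 in S5: m_A = 1031×0.887 + (1−0.045)·(1−0.618)·m_A, so m_A = 914.5/0.6352 = 1439.7 kg/min.
Product S6 = 0.618×1439.7 = 889.75 kg/min.

889.7 kg/min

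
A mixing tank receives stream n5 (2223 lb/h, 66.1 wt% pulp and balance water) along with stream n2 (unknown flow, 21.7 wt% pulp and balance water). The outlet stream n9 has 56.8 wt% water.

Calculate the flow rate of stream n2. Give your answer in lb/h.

2368 lb/h

Let n2 be the unknown flow. Total out = 2223 + n2.
water balance: 753.6 + 0.783·n2 = 0.568·(2223 + n2)
(0.783 − 0.568)·n2 = 0.568×2223 − 753.6 = 509.07
n2 = 509.07 / 0.215 = 2367.8 lb/h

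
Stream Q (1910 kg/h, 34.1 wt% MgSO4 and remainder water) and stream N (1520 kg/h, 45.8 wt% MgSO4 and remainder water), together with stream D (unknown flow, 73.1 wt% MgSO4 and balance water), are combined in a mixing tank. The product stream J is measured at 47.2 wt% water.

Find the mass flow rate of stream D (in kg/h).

2284 kg/h

Let D be the unknown flow. Total out = 3430 + D.
water balance: 2082.5 + 0.269·D = 0.472·(3430 + D)
(0.269 − 0.472)·D = 0.472×3430 − 2082.5 = -463.57
D = -463.57 / -0.203 = 2283.6 kg/h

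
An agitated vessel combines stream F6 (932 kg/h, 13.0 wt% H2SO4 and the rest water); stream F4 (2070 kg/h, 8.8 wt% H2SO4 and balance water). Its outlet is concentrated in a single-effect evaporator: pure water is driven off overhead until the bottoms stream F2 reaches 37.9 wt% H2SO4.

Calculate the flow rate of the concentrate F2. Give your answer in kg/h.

H2SO4 entering = 932×0.130 + 2070×0.088 = 303.32 kg/h.
All H2SO4 reports to F2, so F2 = 303.32/0.379 = 800.32 kg/h.

800.3 kg/h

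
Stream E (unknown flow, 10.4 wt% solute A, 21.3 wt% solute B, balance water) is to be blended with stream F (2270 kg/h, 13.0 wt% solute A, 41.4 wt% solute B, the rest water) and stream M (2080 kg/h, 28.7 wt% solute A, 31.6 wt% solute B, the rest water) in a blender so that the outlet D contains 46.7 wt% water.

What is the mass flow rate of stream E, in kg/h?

789.7 kg/h

Let E be the unknown flow. Total out = 4350 + E.
water balance: 1860.9 + 0.683·E = 0.467·(4350 + E)
(0.683 − 0.467)·E = 0.467×4350 − 1860.9 = 170.57
E = 170.57 / 0.216 = 789.68 kg/h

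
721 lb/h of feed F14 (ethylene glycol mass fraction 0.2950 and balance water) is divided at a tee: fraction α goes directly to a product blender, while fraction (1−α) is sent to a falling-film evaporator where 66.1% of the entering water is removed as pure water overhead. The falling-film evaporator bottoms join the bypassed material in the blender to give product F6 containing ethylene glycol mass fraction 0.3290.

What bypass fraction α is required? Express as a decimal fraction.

All 721×0.295 = 212.69 lb/h of ethylene glycol reaches F6, so F6 = 212.69/0.329 = 646.49 lb/h and vapour = 74.511 lb/h.
The evaporator receives (1−α)·721 of feed at 0.705 water and removes 0.661 of that water:
0.661×0.705×(1−α)×721 = 74.511
(1−α) = 74.511/335.99 = 0.2218;  α = 0.7782.

0.778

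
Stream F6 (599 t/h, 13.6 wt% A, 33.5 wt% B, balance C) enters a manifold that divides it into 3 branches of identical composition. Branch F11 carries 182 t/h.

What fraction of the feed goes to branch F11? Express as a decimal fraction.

0.304

Fraction to F11 = 182/599 = 0.3038.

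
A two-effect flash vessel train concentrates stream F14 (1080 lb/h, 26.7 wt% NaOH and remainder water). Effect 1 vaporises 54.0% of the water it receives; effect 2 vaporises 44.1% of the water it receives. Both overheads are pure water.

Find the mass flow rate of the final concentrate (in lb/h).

491.9 lb/h

water in feed = 1080×0.733 = 791.64 lb/h.
After stage 1: water left = (1−0.540)×791.64 = 364.15; stream total = 652.51 lb/h.
After stage 2: water left = (1−0.441)×364.15 = 203.56; final concentrate = 491.92 lb/h.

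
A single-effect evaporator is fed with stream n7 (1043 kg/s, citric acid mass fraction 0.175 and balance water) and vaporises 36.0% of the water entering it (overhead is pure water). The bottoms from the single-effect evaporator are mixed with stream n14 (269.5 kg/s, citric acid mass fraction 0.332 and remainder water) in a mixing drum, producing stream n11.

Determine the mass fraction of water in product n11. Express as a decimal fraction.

0.729

Vapour removed = 0.360×0.825×1043 = 309.77 kg/s; concentrate = 733.23 kg/s.
water reaching the mixer = 550.7 (from concentrate) + 269.5×0.668 = 730.73 kg/s.
Product flow = 733.23 + 269.5 = 1002.7 kg/s; water fraction = 0.729.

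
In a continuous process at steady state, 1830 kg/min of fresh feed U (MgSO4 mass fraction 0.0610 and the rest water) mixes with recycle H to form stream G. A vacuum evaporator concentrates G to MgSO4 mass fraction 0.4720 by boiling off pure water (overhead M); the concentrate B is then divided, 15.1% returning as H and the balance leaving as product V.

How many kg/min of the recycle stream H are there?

Overall MgSO4 balance (none leaves overhead): MgSO4 in fresh feed = MgSO4 in product, i.e. 1830×0.061 = (1−0.151)·B·0.472.
B = 111.63/(0.472×0.849) = 278.57 kg/min.
Recycle H = 0.151×278.57 = 42.064 kg/min.

42.06 kg/min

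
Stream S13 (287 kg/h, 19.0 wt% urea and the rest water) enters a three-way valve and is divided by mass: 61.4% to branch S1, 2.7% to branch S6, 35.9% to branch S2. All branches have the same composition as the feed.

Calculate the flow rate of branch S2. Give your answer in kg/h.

103 kg/h

Branch S2 flow = 0.359×287 = 103.03 kg/h.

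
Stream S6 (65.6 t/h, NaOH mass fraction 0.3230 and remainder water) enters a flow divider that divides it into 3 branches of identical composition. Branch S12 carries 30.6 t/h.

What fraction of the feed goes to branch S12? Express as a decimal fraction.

0.466

Fraction to S12 = 30.6/65.6 = 0.4665.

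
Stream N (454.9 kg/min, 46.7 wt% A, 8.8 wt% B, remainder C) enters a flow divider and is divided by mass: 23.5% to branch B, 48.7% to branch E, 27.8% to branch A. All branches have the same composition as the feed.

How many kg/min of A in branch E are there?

103.5 kg/min

Branch E total = 0.487×454.9 = 221.54 kg/min.
A in E = 0.467×221.54 = 103.46 kg/min.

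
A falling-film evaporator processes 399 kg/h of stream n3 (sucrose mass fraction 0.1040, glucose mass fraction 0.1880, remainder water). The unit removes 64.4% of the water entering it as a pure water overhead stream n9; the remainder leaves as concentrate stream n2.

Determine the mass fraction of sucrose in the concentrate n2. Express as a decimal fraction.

0.1912

sucrose is not removed: 399×0.104 = 41.496 kg/h of sucrose enters n2.
water entering = 399×0.708 = 282.49 kg/h; overhead removed = 0.644×282.49 = 181.92 kg/h.
Concentrate = 399 − 181.92 = 217.08 kg/h.
Mass fraction = 41.496/217.08 = 0.1912.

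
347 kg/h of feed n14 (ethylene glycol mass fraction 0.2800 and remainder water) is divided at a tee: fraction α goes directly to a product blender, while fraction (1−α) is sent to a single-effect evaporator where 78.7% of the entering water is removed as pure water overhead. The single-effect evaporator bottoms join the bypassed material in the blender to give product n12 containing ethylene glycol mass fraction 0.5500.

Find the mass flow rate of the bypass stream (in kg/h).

46.38 kg/h

All 347×0.280 = 97.16 kg/h of ethylene glycol reaches n12, so n12 = 97.16/0.550 = 176.65 kg/h and vapour = 170.35 kg/h.
The evaporator receives (1−α)·347 of feed at 0.720 water and removes 0.787 of that water:
0.787×0.720×(1−α)×347 = 170.35
(1−α) = 170.35/196.62 = 0.8664;  α = 0.1336.
Bypass flow = 0.1336×347 = 46.376 kg/h.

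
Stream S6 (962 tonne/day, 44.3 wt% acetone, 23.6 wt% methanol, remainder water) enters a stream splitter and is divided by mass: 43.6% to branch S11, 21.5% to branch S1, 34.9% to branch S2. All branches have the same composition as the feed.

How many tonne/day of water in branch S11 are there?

134.6 tonne/day

Branch S11 total = 0.436×962 = 419.43 tonne/day.
water in S11 = 0.321×419.43 = 134.64 tonne/day.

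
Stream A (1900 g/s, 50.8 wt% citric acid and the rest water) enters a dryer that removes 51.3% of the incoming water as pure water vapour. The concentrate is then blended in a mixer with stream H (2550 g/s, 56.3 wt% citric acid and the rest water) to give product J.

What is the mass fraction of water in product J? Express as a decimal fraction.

0.3953

Vapour removed = 0.513×0.492×1900 = 479.55 g/s; concentrate = 1420.4 g/s.
water reaching the mixer = 455.25 (from concentrate) + 2550×0.437 = 1569.6 g/s.
Product flow = 1420.4 + 2550 = 3970.4 g/s; water fraction = 0.3953.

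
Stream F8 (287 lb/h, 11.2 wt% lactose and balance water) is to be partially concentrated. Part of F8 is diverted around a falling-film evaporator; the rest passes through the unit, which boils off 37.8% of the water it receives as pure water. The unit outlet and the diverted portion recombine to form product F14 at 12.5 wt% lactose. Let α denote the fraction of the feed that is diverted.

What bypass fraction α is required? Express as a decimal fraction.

All 287×0.112 = 32.144 lb/h of lactose reaches F14, so F14 = 32.144/0.125 = 257.15 lb/h and vapour = 29.848 lb/h.
The evaporator receives (1−α)·287 of feed at 0.888 water and removes 0.378 of that water:
0.378×0.888×(1−α)×287 = 29.848
(1−α) = 29.848/96.336 = 0.3098;  α = 0.6902.

0.690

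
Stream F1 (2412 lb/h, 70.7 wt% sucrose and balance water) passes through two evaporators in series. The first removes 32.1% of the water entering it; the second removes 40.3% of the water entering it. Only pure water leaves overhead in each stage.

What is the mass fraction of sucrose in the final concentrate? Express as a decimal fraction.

0.856

water in feed = 2412×0.293 = 706.72 lb/h.
After stage 1: water left = (1−0.321)×706.72 = 479.86; stream total = 2185.1 lb/h.
After stage 2: water left = (1−0.403)×479.86 = 286.48; final concentrate = 1991.8 lb/h.
sucrose fraction = 1705.3/1991.8 = 0.856.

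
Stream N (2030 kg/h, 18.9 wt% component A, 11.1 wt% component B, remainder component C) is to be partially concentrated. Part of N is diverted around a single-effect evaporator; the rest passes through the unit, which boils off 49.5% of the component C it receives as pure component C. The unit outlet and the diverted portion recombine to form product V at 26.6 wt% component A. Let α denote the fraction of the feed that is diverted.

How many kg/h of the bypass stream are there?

334.1 kg/h

All 2030×0.189 = 383.67 kg/h of component A reaches V, so V = 383.67/0.266 = 1442.4 kg/h and vapour = 587.63 kg/h.
The evaporator receives (1−α)·2030 of feed at 0.700 component C and removes 0.495 of that component C:
0.495×0.700×(1−α)×2030 = 587.63
(1−α) = 587.63/703.39 = 0.8354;  α = 0.1646.
Bypass flow = 0.1646×2030 = 334.09 kg/h.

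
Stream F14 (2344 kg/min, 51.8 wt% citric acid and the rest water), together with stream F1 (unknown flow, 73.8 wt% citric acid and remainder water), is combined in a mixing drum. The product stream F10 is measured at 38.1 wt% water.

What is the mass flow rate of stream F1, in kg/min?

1989 kg/min

Let F1 be the unknown flow. Total out = 2344 + F1.
water balance: 1129.8 + 0.262·F1 = 0.381·(2344 + F1)
(0.262 − 0.381)·F1 = 0.381×2344 − 1129.8 = -236.74
F1 = -236.74 / -0.119 = 1989.4 kg/min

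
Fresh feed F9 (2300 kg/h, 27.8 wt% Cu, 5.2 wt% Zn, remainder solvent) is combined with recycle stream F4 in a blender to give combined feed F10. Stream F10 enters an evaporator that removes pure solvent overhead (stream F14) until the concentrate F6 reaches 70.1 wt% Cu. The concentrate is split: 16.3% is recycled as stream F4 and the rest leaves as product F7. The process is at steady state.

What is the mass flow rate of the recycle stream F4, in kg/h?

177.6 kg/h

Overall Cu balance (none leaves overhead): Cu in fresh feed = Cu in product, i.e. 2300×0.278 = (1−0.163)·F6·0.701.
F6 = 639.4/(0.701×0.837) = 1089.8 kg/h.
Recycle F4 = 0.163×1089.8 = 177.63 kg/h.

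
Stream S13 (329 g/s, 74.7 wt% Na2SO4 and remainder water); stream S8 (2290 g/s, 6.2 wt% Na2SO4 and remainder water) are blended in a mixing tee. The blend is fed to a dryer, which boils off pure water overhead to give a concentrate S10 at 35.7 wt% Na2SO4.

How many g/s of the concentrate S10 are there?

Na2SO4 entering = 329×0.747 + 2290×0.062 = 387.74 g/s.
All Na2SO4 reports to S10, so S10 = 387.74/0.357 = 1086.1 g/s.

1086 g/s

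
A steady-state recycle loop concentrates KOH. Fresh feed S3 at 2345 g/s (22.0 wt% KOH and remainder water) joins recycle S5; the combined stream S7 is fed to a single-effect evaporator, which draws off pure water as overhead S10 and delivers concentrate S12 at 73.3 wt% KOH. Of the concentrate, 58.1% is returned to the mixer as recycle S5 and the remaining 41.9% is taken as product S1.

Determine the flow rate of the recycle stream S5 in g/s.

Overall KOH balance (none leaves overhead): KOH in fresh feed = KOH in product, i.e. 2345×0.220 = (1−0.581)·S12·0.733.
S12 = 515.9/(0.733×0.419) = 1679.8 g/s.
Recycle S5 = 0.581×1679.8 = 975.94 g/s.

975.9 g/s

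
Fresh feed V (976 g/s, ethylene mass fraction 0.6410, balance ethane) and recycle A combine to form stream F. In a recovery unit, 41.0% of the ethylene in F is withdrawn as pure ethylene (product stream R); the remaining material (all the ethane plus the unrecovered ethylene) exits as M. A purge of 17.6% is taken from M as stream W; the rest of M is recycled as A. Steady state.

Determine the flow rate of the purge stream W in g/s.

ethane enters only via V and leaves only via the purge: 976×0.359 = 0.176×(ethane in M), and the recovery unit passes all ethane, so ethane in F = ethane in M = 1990.8 g/s.
ethylene in F: m_A = 976×0.641 + (1−0.176)·(1−0.410)·m_A, so m_A = 625.62/0.5138 = 1217.5 g/s.
M = (1−0.410)×1217.5 + 1990.8 = 2709.2 g/s.
Purge W = 0.176×2709.2 = 476.81 g/s.

476.8 g/s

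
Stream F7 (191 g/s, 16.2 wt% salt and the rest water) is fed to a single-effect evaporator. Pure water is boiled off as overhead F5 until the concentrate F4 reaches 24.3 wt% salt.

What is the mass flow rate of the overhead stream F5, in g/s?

salt is conserved: 191×0.162 = 30.942 g/s all reports to the concentrate.
Concentrate = 30.942/(target fraction) = 127.33 g/s.
Overhead = 191 − 127.33 = 63.667 g/s.

63.67 g/s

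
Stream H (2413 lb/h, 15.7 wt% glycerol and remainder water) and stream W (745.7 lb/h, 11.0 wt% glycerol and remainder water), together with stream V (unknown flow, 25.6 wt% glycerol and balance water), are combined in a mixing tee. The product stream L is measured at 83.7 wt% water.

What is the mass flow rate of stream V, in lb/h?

580.6 lb/h

Let V be the unknown flow. Total out = 3158.7 + V.
water balance: 2697.8 + 0.744·V = 0.837·(3158.7 + V)
(0.744 − 0.837)·V = 0.837×3158.7 − 2697.8 = -54
V = -54 / -0.093 = 580.65 lb/h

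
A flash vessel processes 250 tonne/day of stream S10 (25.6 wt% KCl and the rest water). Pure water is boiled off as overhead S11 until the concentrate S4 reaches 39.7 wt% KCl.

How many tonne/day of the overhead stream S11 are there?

KCl is conserved: 250×0.256 = 64 tonne/day all reports to the concentrate.
Concentrate = 64/(target fraction) = 161.21 tonne/day.
Overhead = 250 − 161.21 = 88.791 tonne/day.

88.79 tonne/day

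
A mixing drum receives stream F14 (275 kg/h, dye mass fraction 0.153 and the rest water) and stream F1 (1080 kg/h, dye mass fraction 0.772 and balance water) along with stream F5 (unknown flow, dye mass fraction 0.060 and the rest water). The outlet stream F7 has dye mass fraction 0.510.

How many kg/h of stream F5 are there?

Let F5 be the unknown flow. Total out = 1355 + F5.
dye balance: 875.84 + 0.060·F5 = 0.510·(1355 + F5)
(0.060 − 0.510)·F5 = 0.510×1355 − 875.84 = -184.78
F5 = -184.78 / -0.450 = 410.63 kg/h

410.6 kg/h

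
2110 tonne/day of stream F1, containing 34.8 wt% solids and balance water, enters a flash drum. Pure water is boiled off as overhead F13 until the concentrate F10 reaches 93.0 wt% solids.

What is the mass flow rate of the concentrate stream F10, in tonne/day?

solids is conserved: 2110×0.348 = 734.28 tonne/day all reports to the concentrate.
Concentrate = 734.28/(target fraction) = 789.55 tonne/day.

789.5 tonne/day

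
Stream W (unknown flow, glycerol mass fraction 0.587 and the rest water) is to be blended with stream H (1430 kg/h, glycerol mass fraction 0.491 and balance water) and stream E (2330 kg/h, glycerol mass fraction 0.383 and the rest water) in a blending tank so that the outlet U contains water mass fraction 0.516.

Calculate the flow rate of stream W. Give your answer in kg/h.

2188 kg/h

Let W be the unknown flow. Total out = 3760 + W.
water balance: 2165.5 + 0.413·W = 0.516·(3760 + W)
(0.413 − 0.516)·W = 0.516×3760 − 2165.5 = -225.32
W = -225.32 / -0.103 = 2187.6 kg/h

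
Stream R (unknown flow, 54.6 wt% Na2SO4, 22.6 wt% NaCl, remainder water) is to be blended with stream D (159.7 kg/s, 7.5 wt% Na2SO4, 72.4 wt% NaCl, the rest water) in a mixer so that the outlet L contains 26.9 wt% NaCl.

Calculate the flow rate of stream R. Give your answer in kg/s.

Let R be the unknown flow. Total out = 159.7 + R.
NaCl balance: 115.62 + 0.226·R = 0.269·(159.7 + R)
(0.226 − 0.269)·R = 0.269×159.7 − 115.62 = -72.663
R = -72.663 / -0.043 = 1689.8 kg/s

1690 kg/s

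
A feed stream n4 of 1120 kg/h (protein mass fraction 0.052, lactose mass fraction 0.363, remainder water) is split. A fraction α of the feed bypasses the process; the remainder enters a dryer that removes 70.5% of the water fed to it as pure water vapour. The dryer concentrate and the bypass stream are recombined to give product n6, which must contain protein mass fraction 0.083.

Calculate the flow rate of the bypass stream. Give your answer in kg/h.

105.7 kg/h

All 1120×0.052 = 58.24 kg/h of protein reaches n6, so n6 = 58.24/0.083 = 701.69 kg/h and vapour = 418.31 kg/h.
The evaporator receives (1−α)·1120 of feed at 0.585 water and removes 0.705 of that water:
0.705×0.585×(1−α)×1120 = 418.31
(1−α) = 418.31/461.92 = 0.9056;  α = 0.0944.
Bypass flow = 0.0944×1120 = 105.72 kg/h.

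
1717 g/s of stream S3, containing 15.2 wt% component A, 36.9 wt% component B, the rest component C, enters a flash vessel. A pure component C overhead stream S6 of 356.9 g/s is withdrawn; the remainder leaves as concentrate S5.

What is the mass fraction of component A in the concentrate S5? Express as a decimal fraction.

0.1919

component A is not removed: 1717×0.152 = 260.98 g/s of component A enters S5.
Concentrate = 1717 − 356.9 = 1360.1 g/s.
Mass fraction = 260.98/1360.1 = 0.1919.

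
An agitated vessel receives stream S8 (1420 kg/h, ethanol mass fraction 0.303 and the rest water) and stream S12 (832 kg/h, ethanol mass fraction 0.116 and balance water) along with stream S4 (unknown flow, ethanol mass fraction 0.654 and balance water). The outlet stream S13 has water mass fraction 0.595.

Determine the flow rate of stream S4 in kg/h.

Let S4 be the unknown flow. Total out = 2252 + S4.
water balance: 1725.2 + 0.346·S4 = 0.595·(2252 + S4)
(0.346 − 0.595)·S4 = 0.595×2252 − 1725.2 = -385.29
S4 = -385.29 / -0.249 = 1547.3 kg/h

1547 kg/h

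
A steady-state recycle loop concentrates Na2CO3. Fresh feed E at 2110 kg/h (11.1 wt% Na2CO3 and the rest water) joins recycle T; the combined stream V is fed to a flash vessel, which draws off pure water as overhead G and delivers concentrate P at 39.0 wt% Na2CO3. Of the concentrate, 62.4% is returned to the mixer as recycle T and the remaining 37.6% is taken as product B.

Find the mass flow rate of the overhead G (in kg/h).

Overall Na2CO3 balance (none leaves overhead): Na2CO3 in fresh feed = Na2CO3 in product, i.e. 2110×0.111 = (1−0.624)·P·0.390.
P = 234.21/(0.390×0.376) = 1597.2 kg/h.
Recycle T = 0.624×1597.2 = 996.64 kg/h.
Combined feed V = 2110 + 996.64 = 3106.6 kg/h.
Overhead G = V − P = 3106.6 − 1597.2 = 1509.5 kg/h.

1509 kg/h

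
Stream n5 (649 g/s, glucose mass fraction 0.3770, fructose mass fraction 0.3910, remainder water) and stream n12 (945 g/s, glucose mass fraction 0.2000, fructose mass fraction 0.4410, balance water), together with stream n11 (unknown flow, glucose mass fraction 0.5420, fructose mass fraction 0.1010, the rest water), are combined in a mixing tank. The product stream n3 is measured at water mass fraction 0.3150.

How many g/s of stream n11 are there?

292.5 g/s

Let n11 be the unknown flow. Total out = 1594 + n11.
water balance: 489.82 + 0.357·n11 = 0.315·(1594 + n11)
(0.357 − 0.315)·n11 = 0.315×1594 − 489.82 = 12.287
n11 = 12.287 / 0.042 = 292.55 g/s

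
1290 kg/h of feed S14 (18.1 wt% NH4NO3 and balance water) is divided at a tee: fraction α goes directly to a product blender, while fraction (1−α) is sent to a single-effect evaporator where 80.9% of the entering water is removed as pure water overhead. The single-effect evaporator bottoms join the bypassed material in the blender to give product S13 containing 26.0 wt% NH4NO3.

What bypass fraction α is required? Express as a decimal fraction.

0.541

All 1290×0.181 = 233.49 kg/h of NH4NO3 reaches S13, so S13 = 233.49/0.260 = 898.04 kg/h and vapour = 391.96 kg/h.
The evaporator receives (1−α)·1290 of feed at 0.819 water and removes 0.809 of that water:
0.809×0.819×(1−α)×1290 = 391.96
(1−α) = 391.96/854.72 = 0.4586;  α = 0.5414.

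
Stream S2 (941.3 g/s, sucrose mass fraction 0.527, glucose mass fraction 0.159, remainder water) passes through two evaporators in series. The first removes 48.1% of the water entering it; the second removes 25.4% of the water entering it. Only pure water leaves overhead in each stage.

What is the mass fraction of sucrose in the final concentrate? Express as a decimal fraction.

0.653

water in feed = 941.3×0.314 = 295.57 g/s.
After stage 1: water left = (1−0.481)×295.57 = 153.4; stream total = 799.13 g/s.
After stage 2: water left = (1−0.254)×153.4 = 114.44; final concentrate = 760.17 g/s.
sucrose fraction = 496.07/760.17 = 0.653.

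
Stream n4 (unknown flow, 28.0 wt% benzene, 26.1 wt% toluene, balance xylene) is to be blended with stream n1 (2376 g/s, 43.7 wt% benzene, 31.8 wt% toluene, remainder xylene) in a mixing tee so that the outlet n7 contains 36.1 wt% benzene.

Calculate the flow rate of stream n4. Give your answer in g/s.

Let n4 be the unknown flow. Total out = 2376 + n4.
benzene balance: 1038.3 + 0.280·n4 = 0.361·(2376 + n4)
(0.280 − 0.361)·n4 = 0.361×2376 − 1038.3 = -180.58
n4 = -180.58 / -0.081 = 2229.3 g/s

2229 g/s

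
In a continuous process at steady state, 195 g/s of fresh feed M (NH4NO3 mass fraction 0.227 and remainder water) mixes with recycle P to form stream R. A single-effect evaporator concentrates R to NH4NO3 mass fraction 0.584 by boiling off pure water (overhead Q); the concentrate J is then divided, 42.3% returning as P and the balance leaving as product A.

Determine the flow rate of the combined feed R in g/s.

Overall NH4NO3 balance (none leaves overhead): NH4NO3 in fresh feed = NH4NO3 in product, i.e. 195×0.227 = (1−0.423)·J·0.584.
J = 44.265/(0.584×0.577) = 131.36 g/s.
Recycle P = 0.423×131.36 = 55.566 g/s.
Combined feed R = 195 + 55.566 = 250.57 g/s.

250.6 g/s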